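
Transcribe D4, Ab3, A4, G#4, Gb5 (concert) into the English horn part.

A4 Eb4 E5 D#5 Db6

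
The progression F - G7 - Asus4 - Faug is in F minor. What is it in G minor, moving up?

G A7 Bsus4 Gaug

F minor up to G minor is a major second; each chord root moves by that interval while the quality stays the same.
F: root F up a major second → G, giving G.
G7: root G up a major second → A, giving A7.
Asus4: root A up a major second → B, giving Bsus4.
Faug: root F up a major second → G, giving Gaug.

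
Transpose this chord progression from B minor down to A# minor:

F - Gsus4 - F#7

B minor down to A# minor is a minor second; each chord root moves by that interval while the quality stays the same.
F: root F down a minor second → E, giving E.
Gsus4: root G down a minor second → F#, giving F#sus4.
F#7: root F# down a minor second → E#, giving E#7.

E F#sus4 E#7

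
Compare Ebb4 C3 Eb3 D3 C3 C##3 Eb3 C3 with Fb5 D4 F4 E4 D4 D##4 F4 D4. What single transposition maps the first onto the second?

up a major ninth

From Ebb4 to Fb5 is 9 letter names — a ninth of some quality.
Ebb4 to Fb5 is 14 semitones, which makes it a major ninth; the second version is higher, so the direction is up.
Checking another pair — C3 → D4 — gives the same interval.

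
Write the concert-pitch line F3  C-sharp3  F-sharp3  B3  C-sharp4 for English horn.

Written C4 sounds as F3 on the English horn, so concert pitches are written a perfect fifth up.
F3 becomes C4
C#3 becomes G#3
F#3 becomes C#4
B3 becomes F#4
C#4 becomes G#4

C4 G#3 C#4 F#4 G#4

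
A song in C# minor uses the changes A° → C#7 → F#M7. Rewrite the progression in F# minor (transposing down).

D° F#7 BM7

C# minor down to F# minor is a perfect fifth; each chord root moves by that interval while the quality stays the same.
A°: root A down a perfect fifth → D, giving D°.
C#7: root C# down a perfect fifth → F#, giving F#7.
F#M7: root F# down a perfect fifth → B, giving BM7.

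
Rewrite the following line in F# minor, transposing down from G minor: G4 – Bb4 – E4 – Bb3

G minor to F# minor down is a minor second, so every note moves down by that interval.
G4 → F#4
Bb4 → A4
E4 → D#4
Bb3 → A3

F#4 A4 D#4 A3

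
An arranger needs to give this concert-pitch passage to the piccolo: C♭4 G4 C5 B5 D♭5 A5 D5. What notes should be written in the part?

Cb3 G3 C4 B4 Db4 A4 D4

The piccolo sounds a perfect octave above written, so the written part must be a perfect octave below concert — transpose each note down.
Cb4 to Cb3
G4 to G3
C5 to C4
B5 to B4
Db5 to Db4
A5 to A4
D5 to D4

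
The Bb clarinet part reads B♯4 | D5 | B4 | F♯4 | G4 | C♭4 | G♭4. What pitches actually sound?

A#4 C5 A4 E4 F4 Bbb3 Fb4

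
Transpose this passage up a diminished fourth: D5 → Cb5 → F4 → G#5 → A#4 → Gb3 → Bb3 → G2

D5 up a diminished fourth is Gb5.
Cb5 up a diminished fourth is Fbb5.
A diminished fourth up from F4 gives Bbb4.
G#5: a fourth up reaches C, and 4 semitones makes it C6.
A#4 up a diminished fourth is D5.
A diminished fourth up from Gb3 gives Cbb4.
A diminished fourth up from Bb3 gives Ebb4.
A diminished fourth up from G2 gives Cb3.

Gb5 Fbb5 Bbb4 C6 D5 Cbb4 Ebb4 Cb3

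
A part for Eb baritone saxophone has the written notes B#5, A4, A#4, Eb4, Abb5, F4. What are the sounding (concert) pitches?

Written C4 on the Eb baritone saxophone sounds as Eb2, a major thirteenth lower; apply that shift to every note.
B#5 → D#4
A4 → C3
A#4 → C#3
Eb4 → Gb2
Abb5 → Cbb4
F4 → Ab2

D#4 C3 C#3 Gb2 Cbb4 Ab2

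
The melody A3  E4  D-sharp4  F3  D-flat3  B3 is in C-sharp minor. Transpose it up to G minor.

From C-sharp up to G is a diminished fifth; apply that to each pitch.
A3 becomes Eb4
E4 becomes Bb4
D#4 becomes A4
F3 becomes Cb4
Db3 becomes Abb3
B3 becomes F4

Eb4 Bb4 A4 Cb4 Abb3 F4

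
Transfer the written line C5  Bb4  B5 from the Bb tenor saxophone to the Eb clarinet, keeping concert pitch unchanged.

First find concert pitch: the Bb tenor saxophone sounds a major ninth below written, so C5 Bb4 B5 sounds Bb3 Ab3 A4.
Then write for Eb clarinet: it sounds a minor third above written, so the part must be a minor third below concert.
Bb3 → G3
Ab3 → F3
A4 → F#4

G3 F3 F#4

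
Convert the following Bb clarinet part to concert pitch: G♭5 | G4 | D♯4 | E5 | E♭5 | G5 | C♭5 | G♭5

Fb5 F4 C#4 D5 Db5 F5 Bbb4 Fb5

The Bb clarinet sounds a major second below written, so transpose each written note down a major second.
Gb5 gives Fb5
G4 gives F4
D#4 gives C#4
E5 gives D5
Eb5 gives Db5
G5 gives F5
Cb5 gives Bbb4
Gb5 gives Fb5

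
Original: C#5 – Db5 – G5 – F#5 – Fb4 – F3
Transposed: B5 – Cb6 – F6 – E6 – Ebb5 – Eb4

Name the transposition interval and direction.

From C#5 to B5 is 7 letter names — a seventh of some quality.
C#5 to B5 is 10 semitones, which makes it a minor seventh; the second version is higher, so the direction is up.
Checking another pair — F3 → Eb4 — gives the same interval.

up a minor seventh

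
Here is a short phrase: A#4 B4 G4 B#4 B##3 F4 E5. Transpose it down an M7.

B3 C4 Ab3 C#4 C##3 Gb3 F4

A#4 gives B3
B4 gives C4
G4 gives Ab3
B#4 gives C#4
B##3 gives C##3
F4 gives Gb3
E5 gives F4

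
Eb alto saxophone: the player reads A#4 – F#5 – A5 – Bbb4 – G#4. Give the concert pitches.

Written C4 on the Eb alto saxophone sounds as Eb3, a major sixth lower; apply that shift to every note.
A#4 → C#4
F#5 → A4
A5 → C5
Bbb4 → Dbb4
G#4 → B3

C#4 A4 C5 Dbb4 B3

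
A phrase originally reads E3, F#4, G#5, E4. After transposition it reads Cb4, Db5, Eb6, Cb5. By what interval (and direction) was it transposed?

From E3 to Cb4 is 6 letter names — a sixth of some quality.
E3 to Cb4 is 7 semitones, which makes it a diminished sixth; the second version is higher, so the direction is up.
Checking another pair — E4 → Cb5 — gives the same interval.

up a diminished sixth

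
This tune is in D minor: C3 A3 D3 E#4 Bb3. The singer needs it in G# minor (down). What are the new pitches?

F#2 D#3 G#2 A##3 E3

From D down to G# is a diminished fifth; apply that to each pitch.
C3 to F#2
A3 to D#3
D3 to G#2
E#4 to A##3
Bb3 to E3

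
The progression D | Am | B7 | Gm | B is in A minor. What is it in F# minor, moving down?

B F#m G#7 Em G#

A minor down to F# minor is a minor third; each chord root moves by that interval while the quality stays the same.
D: root D down a minor third → B, giving B.
Am: root A down a minor third → F#, giving F#m.
B7: root B down a minor third → G#, giving G#7.
Gm: root G down a minor third → E, giving Em.
B: root B down a minor third → G#, giving G#.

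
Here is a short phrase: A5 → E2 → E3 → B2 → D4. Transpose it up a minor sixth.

F6 C3 C4 G3 Bb4

A5 up a minor sixth is F6.
A minor sixth up from E2 gives C3.
E3 up a minor sixth is C4.
B2 up a minor sixth is G3.
D4: a sixth up reaches B, and 8 semitones makes it Bb4.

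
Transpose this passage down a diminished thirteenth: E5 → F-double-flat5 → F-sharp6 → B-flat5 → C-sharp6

G##3 Ab3 A##4 D#4 E##4

E5 down a diminished thirteenth is G##3.
A diminished thirteenth down from Fbb5 gives Ab3.
A diminished thirteenth down from F#6 gives A##4.
Bb5 down a diminished thirteenth is D#4.
C#6 down a diminished thirteenth is E##4.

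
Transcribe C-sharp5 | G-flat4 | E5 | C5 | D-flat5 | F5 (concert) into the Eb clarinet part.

The Eb clarinet sounds a minor third above written, so the written part must be a minor third below concert — transpose each note down.
C#5 -> A#4
Gb4 -> Eb4
E5 -> C#5
C5 -> A4
Db5 -> Bb4
F5 -> D5

A#4 Eb4 C#5 A4 Bb4 D5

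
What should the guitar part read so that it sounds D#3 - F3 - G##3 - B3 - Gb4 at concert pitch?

D#4 F4 G##4 B4 Gb5

The guitar sounds a perfect octave below written, so the written part must be a perfect octave above concert — transpose each note up.
D#3 to D#4
F3 to F4
G##3 to G##4
B3 to B4
Gb4 to Gb5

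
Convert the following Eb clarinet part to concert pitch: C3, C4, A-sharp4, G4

The Eb clarinet sounds a minor third above written, so transpose each written note up a minor third.
C3 to Eb3
C4 to Eb4
A#4 to C#5
G4 to Bb4

Eb3 Eb4 C#5 Bb4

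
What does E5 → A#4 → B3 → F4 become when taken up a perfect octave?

E6 A#5 B4 F5

E5 up a perfect octave is E6.
A#4: an octave up reaches A, and 12 semitones makes it A#5.
B3 up a perfect octave is B4.
F4: an octave up reaches F, and 12 semitones makes it F5.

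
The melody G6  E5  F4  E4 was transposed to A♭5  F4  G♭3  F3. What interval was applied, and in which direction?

down a major seventh

From G6 to Ab5 is 7 letter names — a seventh of some quality.
Ab5 to G6 is 11 semitones, which makes it a major seventh; the second version is lower, so the direction is down.
Checking another pair — E4 → F3 — gives the same interval.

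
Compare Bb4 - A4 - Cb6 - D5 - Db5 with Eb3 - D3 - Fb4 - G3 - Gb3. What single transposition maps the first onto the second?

down a perfect twelfth

From Bb4 to Eb3 is 12 letter names — a twelfth of some quality.
Eb3 to Bb4 is 19 semitones, which makes it a perfect twelfth; the second version is lower, so the direction is down.
Checking another pair — Db5 → Gb3 — gives the same interval.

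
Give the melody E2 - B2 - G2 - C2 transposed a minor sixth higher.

C3 G3 Eb3 Ab2

E2: a sixth up reaches C, and 8 semitones makes it C3.
B2 up a minor sixth is G3.
A minor sixth up from G2 gives Eb3.
C2 up a minor sixth is Ab2.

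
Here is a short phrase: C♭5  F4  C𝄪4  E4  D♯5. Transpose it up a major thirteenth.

Ab6 D6 A##5 C#6 B#6

Cb5 to Ab6
F4 to D6
C##4 to A##5
E4 to C#6
D#5 to B#6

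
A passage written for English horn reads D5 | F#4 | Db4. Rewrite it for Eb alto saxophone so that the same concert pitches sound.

E5 G#4 Eb4

First find concert pitch: the English horn sounds a perfect fifth below written, so D5 F#4 Db4 sounds G4 B3 Gb3.
Then write for Eb alto saxophone: it sounds a major sixth below written, so the part must be a major sixth above concert.
G4 → E5
B3 → G#4
Gb3 → Eb4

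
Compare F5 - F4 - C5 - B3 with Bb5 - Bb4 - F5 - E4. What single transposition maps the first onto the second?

Take the first pair: F5 → Bb5. F to B spans 4 letter names, so the interval is some kind of fourth.
F5 to Bb5 is 5 semitones, which makes it a perfect fourth; the second version is higher, so the direction is up.
Checking another pair — B3 → E4 — gives the same interval.

up a perfect fourth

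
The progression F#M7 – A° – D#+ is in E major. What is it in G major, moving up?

E major up to G major is a minor third; each chord root moves by that interval while the quality stays the same.
F#M7: root F# up a minor third → A, giving AM7.
A°: root A up a minor third → C, giving C°.
D#+: root D# up a minor third → F#, giving F#+.

AM7 C° F#+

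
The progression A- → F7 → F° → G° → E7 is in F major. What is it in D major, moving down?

F#- D7 D° E° C#7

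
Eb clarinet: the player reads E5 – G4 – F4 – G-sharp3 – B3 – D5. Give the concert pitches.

The Eb clarinet sounds a minor third above written, so transpose each written note up a minor third.
E5 -> G5
G4 -> Bb4
F4 -> Ab4
G#3 -> B3
B3 -> D4
D5 -> F5

G5 Bb4 Ab4 B3 D4 F5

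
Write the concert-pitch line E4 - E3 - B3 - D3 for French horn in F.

The French horn in F sounds a perfect fifth below written, so the written part must be a perfect fifth above concert — transpose each note up.
E4 → B4
E3 → B3
B3 → F#4
D3 → A3

B4 B3 F#4 A3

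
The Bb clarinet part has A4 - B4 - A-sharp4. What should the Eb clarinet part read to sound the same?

First find concert pitch: the Bb clarinet sounds a major second below written, so A4 B4 A-sharp4 sounds G4 A4 G#4.
Then write for Eb clarinet: it sounds a minor third above written, so the part must be a minor third below concert.
G4 → E4
A4 → F#4
G#4 → E#4

E4 F#4 E#4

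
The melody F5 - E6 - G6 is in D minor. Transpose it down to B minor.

D5 C#6 E6

From D down to B is a minor third; apply that to each pitch.
F5 gives D5
E6 gives C#6
G6 gives E6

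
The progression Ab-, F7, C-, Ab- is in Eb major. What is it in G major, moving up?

Eb major up to G major is a major third; each chord root moves by that interval while the quality stays the same.
Ab-: root Ab up a major third → C, giving C-.
F7: root F up a major third → A, giving A7.
C-: root C up a major third → E, giving E-.
Ab-: root Ab up a major third → C, giving C-.

C- A7 E- C-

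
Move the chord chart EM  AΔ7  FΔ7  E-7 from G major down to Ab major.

FM BbΔ7 GbΔ7 F-7

G major down to Ab major is a major seventh; each chord root moves by that interval while the quality stays the same.
EM: root E down a major seventh → F, giving FM.
AΔ7: root A down a major seventh → Bb, giving BbΔ7.
FΔ7: root F down a major seventh → Gb, giving GbΔ7.
E-7: root E down a major seventh → F, giving F-7.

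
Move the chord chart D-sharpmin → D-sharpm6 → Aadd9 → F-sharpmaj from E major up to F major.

E major up to F major is a minor second; each chord root moves by that interval while the quality stays the same.
D-sharpmin: root D-sharp up a minor second → E, giving Emin.
D-sharpm6: root D-sharp up a minor second → E, giving Em6.
Aadd9: root A up a minor second → Bb, giving Bbadd9.
F-sharpmaj: root F-sharp up a minor second → G, giving Gmaj.

Emin Em6 Bbadd9 Gmaj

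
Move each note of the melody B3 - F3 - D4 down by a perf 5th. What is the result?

E3 Bb2 G3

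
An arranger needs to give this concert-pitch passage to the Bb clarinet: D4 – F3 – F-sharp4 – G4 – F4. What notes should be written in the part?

Written C4 sounds as Bb3 on the Bb clarinet, so concert pitches are written a major second up.
D4 becomes E4
F3 becomes G3
F#4 becomes G#4
G4 becomes A4
F4 becomes G4

E4 G3 G#4 A4 G4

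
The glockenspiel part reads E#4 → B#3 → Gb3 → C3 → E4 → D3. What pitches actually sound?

E#6 B#5 Gb5 C5 E6 D5

The glockenspiel sounds a perfect fifteenth above written, so transpose each written note up a perfect fifteenth.
E#4 becomes E#6
B#3 becomes B#5
Gb3 becomes Gb5
C3 becomes C5
E4 becomes E6
D3 becomes D5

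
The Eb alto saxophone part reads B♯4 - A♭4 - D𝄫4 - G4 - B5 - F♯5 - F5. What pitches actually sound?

Written C4 on the Eb alto saxophone sounds as Eb3, a major sixth lower; apply that shift to every note.
B#4 to D#4
Ab4 to Cb4
Dbb4 to Fbb3
G4 to Bb3
B5 to D5
F#5 to A4
F5 to Ab4

D#4 Cb4 Fbb3 Bb3 D5 A4 Ab4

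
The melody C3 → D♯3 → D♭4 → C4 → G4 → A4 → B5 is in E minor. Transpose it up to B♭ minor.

From E up to B♭ is a diminished fifth; apply that to each pitch.
C3 to Gb3
D#3 to A3
Db4 to Abb4
C4 to Gb4
G4 to Db5
A4 to Eb5
B5 to F6

Gb3 A3 Abb4 Gb4 Db5 Eb5 F6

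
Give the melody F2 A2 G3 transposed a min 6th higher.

Db3 F3 Eb4

F2 → Db3
A2 → F3
G3 → Eb4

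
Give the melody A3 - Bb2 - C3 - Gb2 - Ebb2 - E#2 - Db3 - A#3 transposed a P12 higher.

E5 F4 G4 Db4 Bbb3 B#3 Ab4 E#5

A3 -> E5
Bb2 -> F4
C3 -> G4
Gb2 -> Db4
Ebb2 -> Bbb3
E#2 -> B#3
Db3 -> Ab4
A#3 -> E#5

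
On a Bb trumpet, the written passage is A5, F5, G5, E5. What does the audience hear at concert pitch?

Written C4 on the Bb trumpet sounds as Bb3, a major second lower; apply that shift to every note.
A5 becomes G5
F5 becomes Eb5
G5 becomes F5
E5 becomes D5

G5 Eb5 F5 D5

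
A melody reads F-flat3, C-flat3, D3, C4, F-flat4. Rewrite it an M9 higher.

Gb4 Db4 E4 D5 Gb5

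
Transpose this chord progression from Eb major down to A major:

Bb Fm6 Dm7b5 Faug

Eb major down to A major is a diminished fifth; each chord root moves by that interval while the quality stays the same.
Bb: root Bb down a diminished fifth → E, giving E.
Fm6: root F down a diminished fifth → B, giving Bm6.
Dm7b5: root D down a diminished fifth → G#, giving G#m7b5.
Faug: root F down a diminished fifth → B, giving Baug.

E Bm6 G#m7b5 Baug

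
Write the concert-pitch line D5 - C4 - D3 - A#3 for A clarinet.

F5 Eb4 F3 C#4

The A clarinet sounds a minor third below written, so the written part must be a minor third above concert — transpose each note up.
D5 -> F5
C4 -> Eb4
D3 -> F3
A#3 -> C#4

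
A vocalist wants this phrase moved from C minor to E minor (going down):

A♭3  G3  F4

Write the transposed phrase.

C3 B2 A3

From C down to E is a minor sixth; apply that to each pitch.
Ab3 gives C3
G3 gives B2
F4 gives A3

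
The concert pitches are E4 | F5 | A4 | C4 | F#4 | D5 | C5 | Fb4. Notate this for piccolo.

The piccolo sounds a perfect octave above written, so the written part must be a perfect octave below concert — transpose each note down.
E4 gives E3
F5 gives F4
A4 gives A3
C4 gives C3
F#4 gives F#3
D5 gives D4
C5 gives C4
Fb4 gives Fb3

E3 F4 A3 C3 F#3 D4 C4 Fb3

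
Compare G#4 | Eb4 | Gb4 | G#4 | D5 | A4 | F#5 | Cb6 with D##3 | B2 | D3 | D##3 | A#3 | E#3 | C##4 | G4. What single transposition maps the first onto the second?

down a diminished eleventh

Take the first pair: G#4 → D##3. G to D spans 11 letter names, so the interval is some kind of eleventh.
D##3 to G#4 is 16 semitones, which makes it a diminished eleventh; the second version is lower, so the direction is down.
Checking another pair — Cb6 → G4 — gives the same interval.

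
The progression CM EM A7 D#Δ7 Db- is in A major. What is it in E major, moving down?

A major down to E major is a perfect fourth; each chord root moves by that interval while the quality stays the same.
CM: root C down a perfect fourth → G, giving GM.
EM: root E down a perfect fourth → B, giving BM.
A7: root A down a perfect fourth → E, giving E7.
D#Δ7: root D# down a perfect fourth → A#, giving A#Δ7.
Db-: root Db down a perfect fourth → Ab, giving Ab-.

GM BM E7 A#Δ7 Ab-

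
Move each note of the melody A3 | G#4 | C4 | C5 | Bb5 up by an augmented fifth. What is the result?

E#4 D##5 G#4 G#5 F#6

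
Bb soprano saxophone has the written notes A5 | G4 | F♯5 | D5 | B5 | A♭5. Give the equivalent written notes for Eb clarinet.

E5 D4 C#5 A4 F#5 Eb5

First find concert pitch: the Bb soprano saxophone sounds a major second below written, so A5 G4 F♯5 D5 B5 A♭5 sounds G5 F4 E5 C5 A5 Gb5.
Then write for Eb clarinet: it sounds a minor third above written, so the part must be a minor third below concert.
G5 → E5
F4 → D4
E5 → C#5
C5 → A4
A5 → F#5
Gb5 → Eb5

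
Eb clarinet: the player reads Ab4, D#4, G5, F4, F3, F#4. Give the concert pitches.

Written C4 on the Eb clarinet sounds as Eb4, a minor third higher; apply that shift to every note.
Ab4 → Cb5
D#4 → F#4
G5 → Bb5
F4 → Ab4
F3 → Ab3
F#4 → A4

Cb5 F#4 Bb5 Ab4 Ab3 A4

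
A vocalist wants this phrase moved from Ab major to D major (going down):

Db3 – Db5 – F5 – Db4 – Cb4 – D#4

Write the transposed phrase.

G2 G4 B4 G3 F3 G##3

From Ab down to D is a diminished fifth; apply that to each pitch.
Db3 → G2
Db5 → G4
F5 → B4
Db4 → G3
Cb4 → F3
D#4 → G##3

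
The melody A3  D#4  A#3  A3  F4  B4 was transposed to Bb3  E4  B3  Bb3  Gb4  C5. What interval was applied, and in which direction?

From A3 to Bb3 is 2 letter names — a second of some quality.
A3 to Bb3 is 1 semitone, which makes it a minor second; the second version is higher, so the direction is up.
Checking another pair — B4 → C5 — gives the same interval.

up a minor second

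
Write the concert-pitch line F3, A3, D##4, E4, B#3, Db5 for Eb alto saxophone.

Written C4 sounds as Eb3 on the Eb alto saxophone, so concert pitches are written a major sixth up.
F3 → D4
A3 → F#4
D##4 → B##4
E4 → C#5
B#3 → G##4
Db5 → Bb5

D4 F#4 B##4 C#5 G##4 Bb5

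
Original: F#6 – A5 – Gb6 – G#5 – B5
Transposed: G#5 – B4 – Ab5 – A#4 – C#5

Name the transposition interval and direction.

down a minor seventh

Take the first pair: F#6 → G#5. F to G spans 7 letter names, so the interval is some kind of seventh.
G#5 to F#6 is 10 semitones, which makes it a minor seventh; the second version is lower, so the direction is down.
Checking another pair — B5 → C#5 — gives the same interval.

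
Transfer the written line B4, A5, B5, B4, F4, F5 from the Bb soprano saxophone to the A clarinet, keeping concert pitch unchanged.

C5 Bb5 C6 C5 Gb4 Gb5

First find concert pitch: the Bb soprano saxophone sounds a major second below written, so B4 A5 B5 B4 F4 F5 sounds A4 G5 A5 A4 Eb4 Eb5.
Then write for A clarinet: it sounds a minor third below written, so the part must be a minor third above concert.
A4 → C5
G5 → Bb5
A5 → C6
A4 → C5
Eb4 → Gb4
Eb5 → Gb5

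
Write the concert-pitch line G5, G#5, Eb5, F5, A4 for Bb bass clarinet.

Written C4 sounds as Bb2 on the Bb bass clarinet, so concert pitches are written a major ninth up.
G5 becomes A6
G#5 becomes A#6
Eb5 becomes F6
F5 becomes G6
A4 becomes B5

A6 A#6 F6 G6 B5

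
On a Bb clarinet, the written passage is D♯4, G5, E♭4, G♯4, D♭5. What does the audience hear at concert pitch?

C#4 F5 Db4 F#4 Cb5

The Bb clarinet sounds a major second below written, so transpose each written note down a major second.
D#4 → C#4
G5 → F5
Eb4 → Db4
G#4 → F#4
Db5 → Cb5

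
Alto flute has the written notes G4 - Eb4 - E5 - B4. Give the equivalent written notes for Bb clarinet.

E4 C4 C#5 G#4

First find concert pitch: the alto flute sounds a perfect fourth below written, so G4 Eb4 E5 B4 sounds D4 Bb3 B4 F#4.
Then write for Bb clarinet: it sounds a major second below written, so the part must be a major second above concert.
D4 → E4
Bb3 → C4
B4 → C#5
F#4 → G#4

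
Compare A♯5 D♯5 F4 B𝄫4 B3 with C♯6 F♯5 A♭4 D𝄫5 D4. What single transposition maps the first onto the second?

Take the first pair: A#5 → C#6. A to C spans 3 letter names, so the interval is some kind of third.
A#5 to C#6 is 3 semitones, which makes it a minor third; the second version is higher, so the direction is up.
Checking another pair — B3 → D4 — gives the same interval.

up a minor third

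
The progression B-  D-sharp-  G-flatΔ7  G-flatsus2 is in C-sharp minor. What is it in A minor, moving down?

G- B- EbbΔ7 Ebbsus2

C-sharp minor down to A minor is a major third; each chord root moves by that interval while the quality stays the same.
B-: root B down a major third → G, giving G-.
D-sharp-: root D-sharp down a major third → B, giving B-.
G-flatΔ7: root G-flat down a major third → Ebb, giving EbbΔ7.
G-flatsus2: root G-flat down a major third → Ebb, giving Ebbsus2.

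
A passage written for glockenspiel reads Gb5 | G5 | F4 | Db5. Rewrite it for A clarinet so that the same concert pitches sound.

Bbb7 Bb7 Ab6 Fb7

First find concert pitch: the glockenspiel sounds a perfect fifteenth above written, so Gb5 G5 F4 Db5 sounds Gb7 G7 F6 Db7.
Then write for A clarinet: it sounds a minor third below written, so the part must be a minor third above concert.
Gb7 → Bbb7
G7 → Bb7
F6 → Ab6
Db7 → Fb7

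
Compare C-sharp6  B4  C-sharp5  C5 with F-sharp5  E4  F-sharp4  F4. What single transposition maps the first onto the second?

down a perfect fifth

From C#6 to F#5 is 5 letter names — a fifth of some quality.
F#5 to C#6 is 7 semitones, which makes it a perfect fifth; the second version is lower, so the direction is down.
Checking another pair — C5 → F4 — gives the same interval.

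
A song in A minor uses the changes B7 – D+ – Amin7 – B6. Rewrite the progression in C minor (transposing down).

D7 F+ Cmin7 D6

A minor down to C minor is a major sixth; each chord root moves by that interval while the quality stays the same.
B7: root B down a major sixth → D, giving D7.
D+: root D down a major sixth → F, giving F+.
Amin7: root A down a major sixth → C, giving Cmin7.
B6: root B down a major sixth → D, giving D6.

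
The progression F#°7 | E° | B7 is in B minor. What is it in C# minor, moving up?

G#°7 F#° C#7

B minor up to C# minor is a major second; each chord root moves by that interval while the quality stays the same.
F#°7: root F# up a major second → G#, giving G#°7.
E°: root E up a major second → F#, giving F#°.
B7: root B up a major second → C#, giving C#7.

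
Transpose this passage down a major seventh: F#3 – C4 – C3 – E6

F#3 -> G2
C4 -> Db3
C3 -> Db2
E6 -> F5

G2 Db3 Db2 F5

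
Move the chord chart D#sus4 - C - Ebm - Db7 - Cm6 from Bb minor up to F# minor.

Bb minor up to F# minor is an augmented fifth; each chord root moves by that interval while the quality stays the same.
D#sus4: root D# up an augmented fifth → A##, giving A##sus4.
C: root C up an augmented fifth → G#, giving G#.
Ebm: root Eb up an augmented fifth → B, giving Bm.
Db7: root Db up an augmented fifth → A, giving A7.
Cm6: root C up an augmented fifth → G#, giving G#m6.

A##sus4 G# Bm A7 G#m6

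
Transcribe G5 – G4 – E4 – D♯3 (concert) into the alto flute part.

Written C4 sounds as G3 on the alto flute, so concert pitches are written a perfect fourth up.
G5 gives C6
G4 gives C5
E4 gives A4
D#3 gives G#3

C6 C5 A4 G#3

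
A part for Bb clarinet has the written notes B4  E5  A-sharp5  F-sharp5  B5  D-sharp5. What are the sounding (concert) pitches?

A4 D5 G#5 E5 A5 C#5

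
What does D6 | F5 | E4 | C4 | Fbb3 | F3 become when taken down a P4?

D6 -> A5
F5 -> C5
E4 -> B3
C4 -> G3
Fbb3 -> Cbb3
F3 -> C3

A5 C5 B3 G3 Cbb3 C3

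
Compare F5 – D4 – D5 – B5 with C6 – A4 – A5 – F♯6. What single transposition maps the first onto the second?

Take the first pair: F5 → C6. F to C spans 5 letter names, so the interval is some kind of fifth.
F5 to C6 is 7 semitones, which makes it a perfect fifth; the second version is higher, so the direction is up.
Checking another pair — B5 → F#6 — gives the same interval.

up a perfect fifth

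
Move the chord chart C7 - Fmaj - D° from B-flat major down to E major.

B-flat major down to E major is a diminished fifth; each chord root moves by that interval while the quality stays the same.
C7: root C down a diminished fifth → F#, giving F#7.
Fmaj: root F down a diminished fifth → B, giving Bmaj.
D°: root D down a diminished fifth → G#, giving G#°.

F#7 Bmaj G#°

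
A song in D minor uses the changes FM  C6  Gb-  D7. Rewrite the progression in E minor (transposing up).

GM D6 Ab- E7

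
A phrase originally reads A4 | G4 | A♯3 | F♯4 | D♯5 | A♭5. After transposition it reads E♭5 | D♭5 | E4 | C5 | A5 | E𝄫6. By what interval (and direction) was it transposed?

Take the first pair: A4 → Eb5. A to E spans 5 letter names, so the interval is some kind of fifth.
A4 to Eb5 is 6 semitones, which makes it a diminished fifth; the second version is higher, so the direction is up.
Checking another pair — Ab5 → Ebb6 — gives the same interval.

up a diminished fifth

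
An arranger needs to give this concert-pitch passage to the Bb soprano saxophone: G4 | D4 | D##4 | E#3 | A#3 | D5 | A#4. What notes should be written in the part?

A4 E4 E##4 F##3 B#3 E5 B#4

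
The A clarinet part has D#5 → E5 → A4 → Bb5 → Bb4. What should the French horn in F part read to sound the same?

F##5 G#5 C#5 D6 D5

First find concert pitch: the A clarinet sounds a minor third below written, so D#5 E5 A4 Bb5 Bb4 sounds B#4 C#5 F#4 G5 G4.
Then write for French horn in F: it sounds a perfect fifth below written, so the part must be a perfect fifth above concert.
B#4 → F##5
C#5 → G#5
F#4 → C#5
G5 → D6
G4 → D5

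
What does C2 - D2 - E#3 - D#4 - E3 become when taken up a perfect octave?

C2 to C3
D2 to D3
E#3 to E#4
D#4 to D#5
E3 to E4

C3 D3 E#4 D#5 E4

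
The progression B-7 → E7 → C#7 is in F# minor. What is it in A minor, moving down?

D-7 G7 E7

F# minor down to A minor is a major sixth; each chord root moves by that interval while the quality stays the same.
B-7: root B down a major sixth → D, giving D-7.
E7: root E down a major sixth → G, giving G7.
C#7: root C# down a major sixth → E, giving E7.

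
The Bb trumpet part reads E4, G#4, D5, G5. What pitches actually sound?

D4 F#4 C5 F5

Written C4 on the Bb trumpet sounds as Bb3, a major second lower; apply that shift to every note.
E4 -> D4
G#4 -> F#4
D5 -> C5
G5 -> F5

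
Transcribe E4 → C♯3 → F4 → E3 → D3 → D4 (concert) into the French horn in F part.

Written C4 sounds as F3 on the French horn in F, so concert pitches are written a perfect fifth up.
E4 gives B4
C#3 gives G#3
F4 gives C5
E3 gives B3
D3 gives A3
D4 gives A4

B4 G#3 C5 B3 A3 A4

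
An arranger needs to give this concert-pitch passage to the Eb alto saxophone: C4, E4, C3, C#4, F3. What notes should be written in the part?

A4 C#5 A3 A#4 D4

The Eb alto saxophone sounds a major sixth below written, so the written part must be a major sixth above concert — transpose each note up.
C4 -> A4
E4 -> C#5
C3 -> A3
C#4 -> A#4
F3 -> D4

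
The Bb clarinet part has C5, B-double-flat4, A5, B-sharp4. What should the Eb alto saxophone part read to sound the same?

First find concert pitch: the Bb clarinet sounds a major second below written, so C5 B-double-flat4 A5 B-sharp4 sounds Bb4 Abb4 G5 A#4.
Then write for Eb alto saxophone: it sounds a major sixth below written, so the part must be a major sixth above concert.
Bb4 → G5
Abb4 → Fb5
G5 → E6
A#4 → F##5

G5 Fb5 E6 F##5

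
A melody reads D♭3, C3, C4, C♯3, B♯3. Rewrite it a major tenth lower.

Bbb1 Ab1 Ab2 A1 G#2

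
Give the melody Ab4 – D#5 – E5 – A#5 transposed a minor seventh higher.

Gb5 C#6 D6 G#6

Ab4 gives Gb5
D#5 gives C#6
E5 gives D6
A#5 gives G#6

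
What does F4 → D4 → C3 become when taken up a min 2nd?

F4 -> Gb4
D4 -> Eb4
C3 -> Db3

Gb4 Eb4 Db3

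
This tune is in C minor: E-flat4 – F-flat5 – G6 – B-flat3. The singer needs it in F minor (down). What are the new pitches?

Ab3 Bbb4 C6 Eb3

C minor to F minor down is a perfect fifth, so every note moves down by that interval.
Eb4 -> Ab3
Fb5 -> Bbb4
G6 -> C6
Bb3 -> Eb3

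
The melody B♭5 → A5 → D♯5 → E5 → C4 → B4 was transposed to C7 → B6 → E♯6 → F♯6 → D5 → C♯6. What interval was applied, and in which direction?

up a major ninth

Take the first pair: Bb5 → C7. B to C spans 9 letter names, so the interval is some kind of ninth.
Bb5 to C7 is 14 semitones, which makes it a major ninth; the second version is higher, so the direction is up.
Checking another pair — B4 → C#6 — gives the same interval.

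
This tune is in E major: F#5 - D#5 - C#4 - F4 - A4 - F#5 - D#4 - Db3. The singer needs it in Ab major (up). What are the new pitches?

From E up to Ab is a diminished fourth; apply that to each pitch.
F#5 -> Bb5
D#5 -> G5
C#4 -> F4
F4 -> Bbb4
A4 -> Db5
F#5 -> Bb5
D#4 -> G4
Db3 -> Gbb3

Bb5 G5 F4 Bbb4 Db5 Bb5 G4 Gbb3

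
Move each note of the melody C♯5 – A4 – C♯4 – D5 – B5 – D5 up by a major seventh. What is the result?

C#5 becomes B#5
A4 becomes G#5
C#4 becomes B#4
D5 becomes C#6
B5 becomes A#6
D5 becomes C#6

B#5 G#5 B#4 C#6 A#6 C#6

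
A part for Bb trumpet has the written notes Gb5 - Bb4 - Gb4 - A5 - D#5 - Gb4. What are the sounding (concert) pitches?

Written C4 on the Bb trumpet sounds as Bb3, a major second lower; apply that shift to every note.
Gb5 -> Fb5
Bb4 -> Ab4
Gb4 -> Fb4
A5 -> G5
D#5 -> C#5
Gb4 -> Fb4

Fb5 Ab4 Fb4 G5 C#5 Fb4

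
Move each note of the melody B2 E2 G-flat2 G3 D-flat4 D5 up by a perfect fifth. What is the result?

B2 → F#3
E2 → B2
Gb2 → Db3
G3 → D4
Db4 → Ab4
D5 → A5

F#3 B2 Db3 D4 Ab4 A5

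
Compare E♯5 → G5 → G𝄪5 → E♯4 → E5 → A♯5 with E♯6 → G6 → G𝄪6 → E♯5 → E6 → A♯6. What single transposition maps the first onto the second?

up a perfect octave

From E#5 to E#6 is 8 letter names — an octave of some quality.
E#5 to E#6 is 12 semitones, which makes it a perfect octave; the second version is higher, so the direction is up.
Checking another pair — A#5 → A#6 — gives the same interval.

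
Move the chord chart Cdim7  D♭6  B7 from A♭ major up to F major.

Adim7 Bb6 G#7

A♭ major up to F major is a major sixth; each chord root moves by that interval while the quality stays the same.
Cdim7: root C up a major sixth → A, giving Adim7.
D♭6: root D♭ up a major sixth → Bb, giving Bb6.
B7: root B up a major sixth → G#, giving G#7.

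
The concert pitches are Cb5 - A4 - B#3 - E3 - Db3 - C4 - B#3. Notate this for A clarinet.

The A clarinet sounds a minor third below written, so the written part must be a minor third above concert — transpose each note up.
Cb5 becomes Ebb5
A4 becomes C5
B#3 becomes D#4
E3 becomes G3
Db3 becomes Fb3
C4 becomes Eb4
B#3 becomes D#4

Ebb5 C5 D#4 G3 Fb3 Eb4 D#4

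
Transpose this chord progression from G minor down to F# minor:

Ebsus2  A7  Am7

G minor down to F# minor is a minor second; each chord root moves by that interval while the quality stays the same.
Ebsus2: root Eb down a minor second → D, giving Dsus2.
A7: root A down a minor second → G#, giving G#7.
Am7: root A down a minor second → G#, giving G#m7.

Dsus2 G#7 G#m7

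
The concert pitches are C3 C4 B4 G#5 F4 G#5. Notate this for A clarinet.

Eb3 Eb4 D5 B5 Ab4 B5

The A clarinet sounds a minor third below written, so the written part must be a minor third above concert — transpose each note up.
C3 -> Eb3
C4 -> Eb4
B4 -> D5
G#5 -> B5
F4 -> Ab4
G#5 -> B5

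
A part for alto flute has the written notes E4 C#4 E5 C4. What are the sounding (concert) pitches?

B3 G#3 B4 G3

The alto flute sounds a perfect fourth below written, so transpose each written note down a perfect fourth.
E4 -> B3
C#4 -> G#3
E5 -> B4
C4 -> G3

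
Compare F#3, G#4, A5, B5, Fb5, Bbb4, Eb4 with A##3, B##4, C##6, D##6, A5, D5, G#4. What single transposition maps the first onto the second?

up an augmented third

Take the first pair: F#3 → A##3. F to A spans 3 letter names, so the interval is some kind of third.
F#3 to A##3 is 5 semitones, which makes it an augmented third; the second version is higher, so the direction is up.
Checking another pair — Eb4 → G#4 — gives the same interval.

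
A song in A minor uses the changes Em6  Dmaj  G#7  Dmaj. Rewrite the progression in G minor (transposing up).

Dm6 Cmaj F#7 Cmaj

A minor up to G minor is a minor seventh; each chord root moves by that interval while the quality stays the same.
Em6: root E up a minor seventh → D, giving Dm6.
Dmaj: root D up a minor seventh → C, giving Cmaj.
G#7: root G# up a minor seventh → F#, giving F#7.
Dmaj: root D up a minor seventh → C, giving Cmaj.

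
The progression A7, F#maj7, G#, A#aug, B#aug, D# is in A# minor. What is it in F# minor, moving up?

A# minor up to F# minor is a minor sixth; each chord root moves by that interval while the quality stays the same.
A7: root A up a minor sixth → F, giving F7.
F#maj7: root F# up a minor sixth → D, giving Dmaj7.
G#: root G# up a minor sixth → E, giving E.
A#aug: root A# up a minor sixth → F#, giving F#aug.
B#aug: root B# up a minor sixth → G#, giving G#aug.
D#: root D# up a minor sixth → B, giving B.

F7 Dmaj7 E F#aug G#aug B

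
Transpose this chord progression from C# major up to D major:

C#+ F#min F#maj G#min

C# major up to D major is a minor second; each chord root moves by that interval while the quality stays the same.
C#+: root C# up a minor second → D, giving D+.
F#min: root F# up a minor second → G, giving Gmin.
F#maj: root F# up a minor second → G, giving Gmaj.
G#min: root G# up a minor second → A, giving Amin.

D+ Gmin Gmaj Amin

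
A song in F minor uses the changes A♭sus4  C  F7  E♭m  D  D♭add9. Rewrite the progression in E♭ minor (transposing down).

F minor down to E♭ minor is a major second; each chord root moves by that interval while the quality stays the same.
A♭sus4: root A♭ down a major second → Gb, giving Gbsus4.
C: root C down a major second → Bb, giving Bb.
F7: root F down a major second → Eb, giving Eb7.
E♭m: root E♭ down a major second → Db, giving Dbm.
D: root D down a major second → C, giving C.
D♭add9: root D♭ down a major second → Cb, giving Cbadd9.

Gbsus4 Bb Eb7 Dbm C Cbadd9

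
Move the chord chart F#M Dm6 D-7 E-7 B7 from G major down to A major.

G major down to A major is a minor seventh; each chord root moves by that interval while the quality stays the same.
F#M: root F# down a minor seventh → G#, giving G#M.
Dm6: root D down a minor seventh → E, giving Em6.
D-7: root D down a minor seventh → E, giving E-7.
E-7: root E down a minor seventh → F#, giving F#-7.
B7: root B down a minor seventh → C#, giving C#7.

G#M Em6 E-7 F#-7 C#7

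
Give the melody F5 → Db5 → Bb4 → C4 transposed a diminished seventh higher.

A diminished seventh up from F5 gives Ebb6.
A diminished seventh up from Db5 gives Cbb6.
Bb4 up a diminished seventh is Abb5.
C4 up a diminished seventh is Bbb4.

Ebb6 Cbb6 Abb5 Bbb4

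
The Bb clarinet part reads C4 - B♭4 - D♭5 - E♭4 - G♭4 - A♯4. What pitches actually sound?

The Bb clarinet sounds a major second below written, so transpose each written note down a major second.
C4 becomes Bb3
Bb4 becomes Ab4
Db5 becomes Cb5
Eb4 becomes Db4
Gb4 becomes Fb4
A#4 becomes G#4

Bb3 Ab4 Cb5 Db4 Fb4 G#4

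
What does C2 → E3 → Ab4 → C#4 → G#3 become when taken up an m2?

Db2 F3 Bbb4 D4 A3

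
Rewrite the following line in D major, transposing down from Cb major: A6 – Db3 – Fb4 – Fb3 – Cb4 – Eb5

B#5 E2 G3 G2 D3 F#4

Cb major to D major down is a diminished seventh, so every note moves down by that interval.
A6 -> B#5
Db3 -> E2
Fb4 -> G3
Fb3 -> G2
Cb4 -> D3
Eb5 -> F#4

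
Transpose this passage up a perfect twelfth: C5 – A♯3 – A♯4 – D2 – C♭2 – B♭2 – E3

G6 E#5 E#6 A3 Gb3 F4 B4

C5 becomes G6
A#3 becomes E#5
A#4 becomes E#6
D2 becomes A3
Cb2 becomes Gb3
Bb2 becomes F4
E3 becomes B4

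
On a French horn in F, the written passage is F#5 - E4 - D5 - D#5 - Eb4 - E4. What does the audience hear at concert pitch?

The French horn in F sounds a perfect fifth below written, so transpose each written note down a perfect fifth.
F#5 becomes B4
E4 becomes A3
D5 becomes G4
D#5 becomes G#4
Eb4 becomes Ab3
E4 becomes A3

B4 A3 G4 G#4 Ab3 A3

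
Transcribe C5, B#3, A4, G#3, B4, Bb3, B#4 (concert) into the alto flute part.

F5 E#4 D5 C#4 E5 Eb4 E#5

Written C4 sounds as G3 on the alto flute, so concert pitches are written a perfect fourth up.
C5 -> F5
B#3 -> E#4
A4 -> D5
G#3 -> C#4
B4 -> E5
Bb3 -> Eb4
B#4 -> E#5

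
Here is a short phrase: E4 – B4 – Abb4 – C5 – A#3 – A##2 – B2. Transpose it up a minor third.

G4 D5 Cbb5 Eb5 C#4 C##3 D3

E4 becomes G4
B4 becomes D5
Abb4 becomes Cbb5
C5 becomes Eb5
A#3 becomes C#4
A##2 becomes C##3
B2 becomes D3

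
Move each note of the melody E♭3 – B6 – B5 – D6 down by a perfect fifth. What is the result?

Ab2 E6 E5 G5

Eb3 down a perfect fifth is Ab2.
B6 down a perfect fifth is E6.
B5: a fifth down reaches E, and 7 semitones makes it E5.
A perfect fifth down from D6 gives G5.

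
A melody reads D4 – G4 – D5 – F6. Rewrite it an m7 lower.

D4 gives E3
G4 gives A3
D5 gives E4
F6 gives G5

E3 A3 E4 G5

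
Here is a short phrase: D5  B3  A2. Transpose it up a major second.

E5 C#4 B2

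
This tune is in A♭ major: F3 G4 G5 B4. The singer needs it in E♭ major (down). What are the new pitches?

A♭ major to E♭ major down is a perfect fourth, so every note moves down by that interval.
F3 -> C3
G4 -> D4
G5 -> D5
B4 -> F#4

C3 D4 D5 F#4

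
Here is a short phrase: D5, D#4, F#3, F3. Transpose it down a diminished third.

B#4 B##3 D##3 D#3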